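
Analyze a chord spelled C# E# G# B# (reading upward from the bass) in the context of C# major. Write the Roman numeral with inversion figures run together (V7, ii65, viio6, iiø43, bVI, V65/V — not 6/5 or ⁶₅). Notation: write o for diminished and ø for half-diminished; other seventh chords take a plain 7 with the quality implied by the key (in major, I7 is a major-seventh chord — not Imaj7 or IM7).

Stacked in thirds the chord is C#-E#-G#-B#: a major seventh chord on C#.
In C# major, C# is the tonic; the diatonic major seventh chord there is I7.

I7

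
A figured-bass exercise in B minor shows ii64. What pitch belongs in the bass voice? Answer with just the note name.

ii in B minor has root C#; the chord is C#-E-G#.
The figure 64 means second inversion — the fifth is in the bass.

G#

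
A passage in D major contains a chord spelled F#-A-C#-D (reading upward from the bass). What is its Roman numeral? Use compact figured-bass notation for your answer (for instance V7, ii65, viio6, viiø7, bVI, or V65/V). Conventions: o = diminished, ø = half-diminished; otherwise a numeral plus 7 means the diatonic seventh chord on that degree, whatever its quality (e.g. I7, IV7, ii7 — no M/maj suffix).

Stacked in thirds the chord is D-F#-A-C#: a major seventh chord on D.
D is scale degree 1 in D major, and a major seventh chord on that degree is written I7.
With F# in the bass the chord is in first inversion, so the figured bass is 65.

I65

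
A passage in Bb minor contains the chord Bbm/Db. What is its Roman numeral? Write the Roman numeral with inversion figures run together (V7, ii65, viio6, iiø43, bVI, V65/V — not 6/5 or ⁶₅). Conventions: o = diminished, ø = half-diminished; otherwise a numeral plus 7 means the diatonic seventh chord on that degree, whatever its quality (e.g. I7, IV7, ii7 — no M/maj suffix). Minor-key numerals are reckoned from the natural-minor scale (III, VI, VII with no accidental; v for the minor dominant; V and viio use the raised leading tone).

i6

The pitches Bb-Db-F form a minor triad rooted on Bb.
Bb is scale degree 1 in Bb minor, and a minor triad on that degree is written i.
With Db in the bass the chord is in first inversion, so the figured bass is 6.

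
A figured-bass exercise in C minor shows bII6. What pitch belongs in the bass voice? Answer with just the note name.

F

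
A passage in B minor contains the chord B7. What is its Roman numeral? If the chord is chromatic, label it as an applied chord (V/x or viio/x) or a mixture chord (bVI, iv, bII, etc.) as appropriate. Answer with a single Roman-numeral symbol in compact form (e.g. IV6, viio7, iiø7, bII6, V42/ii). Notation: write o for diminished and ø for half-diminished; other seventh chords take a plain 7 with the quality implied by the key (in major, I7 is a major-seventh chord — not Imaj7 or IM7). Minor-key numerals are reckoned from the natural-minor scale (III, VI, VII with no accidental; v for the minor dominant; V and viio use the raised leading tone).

The pitches B-D#-F#-A form a dominant seventh chord rooted on B.
B is not a diatonic chord root with this quality in B minor, but it lies a perfect fifth above E (iv), so the chord functions as an applied dominant of iv.

V7/iv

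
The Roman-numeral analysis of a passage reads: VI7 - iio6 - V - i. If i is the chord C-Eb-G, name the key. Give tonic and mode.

C minor

The chord Cm is a minor triad rooted on C; its label is i.
If C is scale degree 1 and the mode makes that degree carry a minor triad, the tonic is C and the mode is minor.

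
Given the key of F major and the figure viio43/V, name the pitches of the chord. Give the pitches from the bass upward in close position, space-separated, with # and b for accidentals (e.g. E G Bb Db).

F Ab B D

The slash marks an applied leading-tone chord: viio of V. In F major, V is C, so the leading tone to it is B, a half step below.
Building a fully diminished seventh chord on B gives B-D-F-Ab.
The figured bass 43 indicates second inversion, placing the fifth (F) in the bass: F-Ab-B-D.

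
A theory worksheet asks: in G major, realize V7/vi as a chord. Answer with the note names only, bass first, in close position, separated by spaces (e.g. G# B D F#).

B D# F# A

The slash means an applied dominant: we want the dominant of vi. In G major, vi is E minor, and its dominant is built on B.
Building a dominant seventh chord on B gives B-D#-F#-A.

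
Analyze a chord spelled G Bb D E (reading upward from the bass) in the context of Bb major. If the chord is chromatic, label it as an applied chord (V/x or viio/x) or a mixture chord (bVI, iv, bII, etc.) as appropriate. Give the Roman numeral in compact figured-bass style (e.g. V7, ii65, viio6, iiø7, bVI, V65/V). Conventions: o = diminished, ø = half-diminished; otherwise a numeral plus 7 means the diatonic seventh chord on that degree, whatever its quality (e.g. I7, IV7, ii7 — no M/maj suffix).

viiø65/V

The pitches E-G-Bb-D form a half-diminished seventh chord rooted on E.
E sits a half step below F (V in Bb major); a diminished chord there is the applied leading-tone chord of V.
With G in the bass the chord is in first inversion, so the figured bass is 65.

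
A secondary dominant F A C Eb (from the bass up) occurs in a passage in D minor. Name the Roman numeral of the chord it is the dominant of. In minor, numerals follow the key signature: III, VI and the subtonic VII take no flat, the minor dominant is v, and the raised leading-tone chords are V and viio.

VI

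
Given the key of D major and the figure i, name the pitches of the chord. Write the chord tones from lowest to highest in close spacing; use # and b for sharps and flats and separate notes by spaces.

Scale degree 1 in D major is D; here the chord built on it is altered to a minor triad. i is the minor tonic, borrowed from the parallel minor.
So the chord is D-F-A.

D F A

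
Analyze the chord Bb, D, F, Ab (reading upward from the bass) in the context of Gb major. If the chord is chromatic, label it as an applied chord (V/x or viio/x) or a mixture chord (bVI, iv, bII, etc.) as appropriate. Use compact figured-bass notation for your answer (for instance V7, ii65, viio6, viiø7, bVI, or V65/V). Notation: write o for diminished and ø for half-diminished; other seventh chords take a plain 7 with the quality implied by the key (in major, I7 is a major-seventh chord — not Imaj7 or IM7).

Stacked in thirds the chord is Bb-D-F-Ab: a dominant seventh chord on Bb.
Bb is not a diatonic chord root with this quality in Gb major, but it lies a perfect fifth above Eb (vi), so the chord functions as an applied dominant of vi.

V7/vi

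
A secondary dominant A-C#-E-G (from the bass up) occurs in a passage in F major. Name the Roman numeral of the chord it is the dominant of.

vi

The chord is a dominant seventh chord on A.
A dominant resolves down a perfect fifth: A → D. In F major, D is scale degree 6, i.e. vi.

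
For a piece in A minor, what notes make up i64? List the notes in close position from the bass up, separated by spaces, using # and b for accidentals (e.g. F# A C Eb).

E A C

The numeral's case and figure indicate a minor triad. In A minor its root, scale degree 1, is A.
Stacking thirds from A gives A-C-E.
The figured bass 64 indicates second inversion, placing the fifth (E) in the bass: E-A-C.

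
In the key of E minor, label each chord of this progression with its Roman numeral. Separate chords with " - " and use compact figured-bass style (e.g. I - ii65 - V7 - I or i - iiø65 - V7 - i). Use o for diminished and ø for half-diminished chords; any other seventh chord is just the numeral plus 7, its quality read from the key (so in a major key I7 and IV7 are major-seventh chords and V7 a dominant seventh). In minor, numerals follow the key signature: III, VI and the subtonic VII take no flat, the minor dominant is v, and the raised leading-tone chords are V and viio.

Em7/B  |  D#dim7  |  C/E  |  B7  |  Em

Em7/B has root E, degree 1 in E minor, so i43.
D#dim7 has root D#, degree 7 in E minor, so viio7.
C/E: root C is the submediant; major triad there is VI6.
B7: dominant seventh chord on B = scale degree 5 → V7.
Em: root E is the tonic; minor triad there is i.

i43 - viio7 - VI6 - V7 - i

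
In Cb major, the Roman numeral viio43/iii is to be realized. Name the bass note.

The applied chord viio43/iii is rooted on D: D-F-Ab-Cb.
The figure 43 means second inversion — the fifth is in the bass.

Ab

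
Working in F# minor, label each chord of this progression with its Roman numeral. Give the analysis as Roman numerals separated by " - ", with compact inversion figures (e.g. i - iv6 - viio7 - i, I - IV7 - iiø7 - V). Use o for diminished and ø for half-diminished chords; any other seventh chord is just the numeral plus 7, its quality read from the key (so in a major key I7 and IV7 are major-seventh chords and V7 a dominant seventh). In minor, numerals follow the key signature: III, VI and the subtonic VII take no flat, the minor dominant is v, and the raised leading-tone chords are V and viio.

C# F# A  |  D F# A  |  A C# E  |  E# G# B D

C#-F#-A: root F# is the tonic; minor triad there is i64.
D-F#-A has root D, degree 6 in F# minor, so VI.
A-C#-E: major triad on A = scale degree 3 → III.
E#-G#-B-D: root E# is the leading tone; fully diminished seventh chord there is viio7.

i64 - VI - III - viio7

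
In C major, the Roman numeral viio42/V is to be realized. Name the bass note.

The applied chord viio42/V is rooted on F#: F#-A-C-Eb.
The figure 42 means third inversion — the seventh is in the bass.

Eb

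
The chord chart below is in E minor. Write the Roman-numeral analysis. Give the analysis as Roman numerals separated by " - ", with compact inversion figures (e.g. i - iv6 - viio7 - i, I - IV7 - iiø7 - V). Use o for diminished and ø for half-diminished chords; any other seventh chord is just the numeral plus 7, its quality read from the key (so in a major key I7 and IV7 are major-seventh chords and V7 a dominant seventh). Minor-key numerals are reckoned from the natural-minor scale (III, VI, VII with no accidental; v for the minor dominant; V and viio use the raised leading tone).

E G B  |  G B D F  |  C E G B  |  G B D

i - V7/VI - VI7 - III

E-G-B: minor triad on E = scale degree 1 → i.
G-B-D-F: chromatic; G is V of VI, so V7/VI.
C-E-G-B: major seventh chord on C = scale degree 6 → VI7.
G-B-D: major triad on G = scale degree 3 → III.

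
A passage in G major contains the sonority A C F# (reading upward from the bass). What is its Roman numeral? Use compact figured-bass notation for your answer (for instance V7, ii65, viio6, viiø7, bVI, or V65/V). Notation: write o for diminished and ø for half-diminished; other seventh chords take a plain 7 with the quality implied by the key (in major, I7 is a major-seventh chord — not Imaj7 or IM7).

viio6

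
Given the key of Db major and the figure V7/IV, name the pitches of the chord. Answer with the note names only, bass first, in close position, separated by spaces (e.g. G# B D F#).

Db F Ab Cb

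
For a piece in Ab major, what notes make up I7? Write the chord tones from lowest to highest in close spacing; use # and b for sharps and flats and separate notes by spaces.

Ab C Eb G

The numeral's case and figure indicate a major seventh chord. In Ab major its root, the first degree, is Ab.
Stacking thirds from Ab gives Ab-C-Eb-G.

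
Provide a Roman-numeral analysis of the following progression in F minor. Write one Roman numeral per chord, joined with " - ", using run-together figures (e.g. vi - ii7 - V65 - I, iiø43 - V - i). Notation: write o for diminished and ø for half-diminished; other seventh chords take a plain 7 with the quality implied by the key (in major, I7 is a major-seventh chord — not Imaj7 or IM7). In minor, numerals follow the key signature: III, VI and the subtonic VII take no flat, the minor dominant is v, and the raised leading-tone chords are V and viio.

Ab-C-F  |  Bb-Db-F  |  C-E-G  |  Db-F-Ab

i6 - iv - V - VI

Ab-C-F has root F, degree 1 in F minor, so i6.
Bb-Db-F: root Bb is the subdominant; minor triad there is iv.
C-E-G: major triad on C = scale degree 5 → V.
Db-F-Ab: major triad on Db = scale degree 6 → VI.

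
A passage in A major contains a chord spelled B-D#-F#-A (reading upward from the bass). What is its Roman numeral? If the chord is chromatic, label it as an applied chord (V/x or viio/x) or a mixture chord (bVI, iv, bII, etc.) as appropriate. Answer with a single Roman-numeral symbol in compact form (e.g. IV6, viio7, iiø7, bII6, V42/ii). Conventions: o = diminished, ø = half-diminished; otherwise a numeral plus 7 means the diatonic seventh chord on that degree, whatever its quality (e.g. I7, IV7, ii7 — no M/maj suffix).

The pitches B-D#-F#-A form a dominant seventh chord rooted on B.
B is not a diatonic chord root with this quality in A major, but it lies a perfect fifth above E (V), so the chord functions as an applied dominant of V.

V7/V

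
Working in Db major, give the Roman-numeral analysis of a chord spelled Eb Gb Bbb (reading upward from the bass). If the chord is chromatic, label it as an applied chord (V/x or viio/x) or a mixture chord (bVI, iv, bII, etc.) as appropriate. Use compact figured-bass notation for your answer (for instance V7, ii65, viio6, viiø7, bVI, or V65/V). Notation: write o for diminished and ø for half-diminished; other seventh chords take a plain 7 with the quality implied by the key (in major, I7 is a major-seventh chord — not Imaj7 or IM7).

The pitches Eb-Gb-Bbb form a diminished triad rooted on Eb.
Eb is the second degree of Db major. This is the diminished supertonic triad, borrowed from the parallel minor.

iio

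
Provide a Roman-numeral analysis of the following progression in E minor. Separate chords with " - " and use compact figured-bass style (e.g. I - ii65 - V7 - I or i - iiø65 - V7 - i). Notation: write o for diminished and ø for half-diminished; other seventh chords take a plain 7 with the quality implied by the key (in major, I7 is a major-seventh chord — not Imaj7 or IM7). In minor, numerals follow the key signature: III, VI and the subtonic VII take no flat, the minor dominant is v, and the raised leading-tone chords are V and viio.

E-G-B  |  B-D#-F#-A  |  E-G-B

i - V7 - i

E-G-B: root E is the tonic; minor triad there is i.
B-D#-F#-A: dominant seventh chord on B = scale degree 5 → V7.
E-G-B: minor triad on E = scale degree 1 → i.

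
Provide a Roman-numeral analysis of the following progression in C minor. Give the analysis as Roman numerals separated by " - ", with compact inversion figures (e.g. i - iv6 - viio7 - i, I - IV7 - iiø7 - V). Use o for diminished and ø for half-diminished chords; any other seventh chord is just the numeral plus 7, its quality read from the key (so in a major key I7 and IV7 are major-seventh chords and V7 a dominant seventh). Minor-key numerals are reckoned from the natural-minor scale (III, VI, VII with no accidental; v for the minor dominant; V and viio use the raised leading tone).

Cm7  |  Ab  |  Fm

i7 - VI - iv

Cm7 has root C, degree 1 in C minor, so i7.
Ab: major triad on Ab = scale degree 6 → VI.
Fm: root F is the subdominant; minor triad there is iv.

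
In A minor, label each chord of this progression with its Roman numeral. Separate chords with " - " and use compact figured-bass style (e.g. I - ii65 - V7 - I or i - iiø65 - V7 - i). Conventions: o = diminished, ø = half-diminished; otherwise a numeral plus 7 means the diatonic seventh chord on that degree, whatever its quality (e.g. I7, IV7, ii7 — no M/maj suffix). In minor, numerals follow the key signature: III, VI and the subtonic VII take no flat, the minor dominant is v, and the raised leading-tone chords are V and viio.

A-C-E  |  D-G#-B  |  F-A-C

i - viio64 - VI

A-C-E has root A, degree 1 in A minor, so i.
D-G#-B has root G#, degree 7 in A minor, so viio64.
F-A-C: major triad on F = scale degree 6 → VI.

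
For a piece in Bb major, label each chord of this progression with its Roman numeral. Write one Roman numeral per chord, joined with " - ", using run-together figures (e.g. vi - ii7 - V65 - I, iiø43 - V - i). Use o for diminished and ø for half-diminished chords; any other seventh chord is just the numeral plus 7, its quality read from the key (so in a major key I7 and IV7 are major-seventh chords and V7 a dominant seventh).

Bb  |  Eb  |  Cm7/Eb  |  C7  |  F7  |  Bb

I - IV - ii65 - V7/V - V7 - I

Bb: root Bb is the tonic; major triad there is I.
Eb: major triad on Eb = scale degree 4 → IV.
Cm7/Eb has root C, degree 2 in Bb major, so ii65.
C7: chromatic; C is V of V, so V7/V.
F7: root F is the dominant; dominant seventh chord there is V7.
Bb has root Bb, degree 1 in Bb major, so I.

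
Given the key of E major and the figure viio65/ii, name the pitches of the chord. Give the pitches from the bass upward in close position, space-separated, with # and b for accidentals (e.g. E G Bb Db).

viio65/ii is a secondary leading-tone chord. The target ii is F# in E major; the applied chord is rooted a semitone below, on E#.
Building a fully diminished seventh chord on E# gives E#-G#-B-D.
With the 65 figure the chord is in first inversion; from the bass G# upward in close position it reads G#-B-D-E#.

G# B D E#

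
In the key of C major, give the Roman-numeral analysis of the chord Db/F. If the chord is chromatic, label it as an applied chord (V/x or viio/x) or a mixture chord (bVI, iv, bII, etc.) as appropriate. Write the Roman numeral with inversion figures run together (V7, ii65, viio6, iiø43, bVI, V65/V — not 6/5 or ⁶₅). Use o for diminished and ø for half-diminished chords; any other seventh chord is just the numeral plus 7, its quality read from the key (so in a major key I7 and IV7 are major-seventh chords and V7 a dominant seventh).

Stacked in thirds the chord is Db-F-Ab: a major triad on Db.
Db is the lowered second degree of C major (diatonic 2 would be D). This is the Neapolitan sixth — a major triad on the lowered second degree, here in its customary first inversion.
With F in the bass the chord is in first inversion, so the figured bass is 6.

bII6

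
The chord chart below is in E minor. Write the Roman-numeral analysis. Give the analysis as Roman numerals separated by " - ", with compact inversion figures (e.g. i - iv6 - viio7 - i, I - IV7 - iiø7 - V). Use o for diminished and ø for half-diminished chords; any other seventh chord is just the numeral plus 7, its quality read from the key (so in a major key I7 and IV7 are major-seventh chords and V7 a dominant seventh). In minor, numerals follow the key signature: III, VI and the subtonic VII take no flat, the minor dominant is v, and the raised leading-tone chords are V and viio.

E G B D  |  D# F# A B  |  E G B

i7 - V65 - i

E-G-B-D: root E is the tonic; minor seventh chord there is i7.
D#-F#-A-B: root B is the dominant; dominant seventh chord there is V65.
E-G-B has root E, degree 1 in E minor, so i.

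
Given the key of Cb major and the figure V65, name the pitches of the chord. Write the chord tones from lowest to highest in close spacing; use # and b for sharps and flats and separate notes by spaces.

In Cb major, scale degree 5 is Gb, and the diatonic chord built there is a dominant seventh chord.
Stacking thirds from Gb gives Gb-Bb-Db-Fb.
With the 65 figure the chord is in first inversion; from the bass Bb upward in close position it reads Bb-Db-Fb-Gb.

Bb Db Fb Gb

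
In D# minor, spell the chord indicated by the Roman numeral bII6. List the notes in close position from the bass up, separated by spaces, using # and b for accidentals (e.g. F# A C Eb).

G# B E

bII6 is the Neapolitan sixth — a major triad on the lowered second degree, here in its customary first inversion. In D# minor that root is E.
So the chord is E-G#-B, a major triad.
With the 6 figure the chord is in first inversion; from the bass G# upward in close position it reads G#-B-E.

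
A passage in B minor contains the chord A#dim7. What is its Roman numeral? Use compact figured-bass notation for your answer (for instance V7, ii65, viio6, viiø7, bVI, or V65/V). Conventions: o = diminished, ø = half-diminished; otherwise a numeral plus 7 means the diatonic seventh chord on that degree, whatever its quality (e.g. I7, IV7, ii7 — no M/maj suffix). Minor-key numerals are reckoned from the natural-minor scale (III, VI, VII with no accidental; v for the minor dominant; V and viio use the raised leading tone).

The pitches A#-C#-E-G form a fully diminished seventh chord rooted on A#.
In B minor, A# is the leading tone; the diatonic fully diminished seventh chord there is viio7.

viio7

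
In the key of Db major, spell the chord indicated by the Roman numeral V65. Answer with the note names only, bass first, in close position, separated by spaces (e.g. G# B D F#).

The numeral's case and figure indicate a dominant seventh chord. In Db major its root, scale degree 5, is Ab.
Stacking thirds from Ab gives Ab-C-Eb-Gb.
The figured bass 65 indicates first inversion, placing the third (C) in the bass: C-Eb-Gb-Ab.

C Eb Gb Ab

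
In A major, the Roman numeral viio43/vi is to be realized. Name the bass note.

The applied chord viio43/vi is rooted on E#: E#-G#-B-D.
The figure 43 means second inversion — the fifth is in the bass.

B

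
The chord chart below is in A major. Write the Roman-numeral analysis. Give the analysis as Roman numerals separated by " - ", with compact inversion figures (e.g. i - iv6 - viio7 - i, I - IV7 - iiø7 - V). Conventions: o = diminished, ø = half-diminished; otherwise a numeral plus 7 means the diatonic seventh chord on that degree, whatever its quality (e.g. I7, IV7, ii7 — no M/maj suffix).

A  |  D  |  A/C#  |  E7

A: root A is the tonic; major triad there is I.
D: root D is the subdominant; major triad there is IV.
A/C# has root A, degree 1 in A major, so I6.
E7: dominant seventh chord on E = scale degree 5 → V7.

I - IV - I6 - V7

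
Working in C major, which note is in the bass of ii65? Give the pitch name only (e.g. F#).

ii in C major has root D; the chord is D-F-A-C.
The figure 65 means first inversion — the third is in the bass.

F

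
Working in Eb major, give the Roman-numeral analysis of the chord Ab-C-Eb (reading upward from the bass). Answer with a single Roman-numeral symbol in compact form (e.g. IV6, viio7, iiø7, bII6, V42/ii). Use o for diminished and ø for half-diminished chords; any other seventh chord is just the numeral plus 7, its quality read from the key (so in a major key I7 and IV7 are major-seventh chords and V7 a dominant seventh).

IV

Stacked in thirds the chord is Ab-C-Eb: a major triad on Ab.
In Eb major, Ab is the subdominant; the diatonic major triad there is IV.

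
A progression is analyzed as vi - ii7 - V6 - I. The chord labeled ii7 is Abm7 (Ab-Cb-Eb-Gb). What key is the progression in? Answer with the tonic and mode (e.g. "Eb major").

Gb major

ii7 is given as Ab-Cb-Eb-Gb — a minor seventh chord with root Ab.
ii7 on Ab implies Ab is the supertonic; that puts the tonic at Gb, and the lowercase numeral fits major mode.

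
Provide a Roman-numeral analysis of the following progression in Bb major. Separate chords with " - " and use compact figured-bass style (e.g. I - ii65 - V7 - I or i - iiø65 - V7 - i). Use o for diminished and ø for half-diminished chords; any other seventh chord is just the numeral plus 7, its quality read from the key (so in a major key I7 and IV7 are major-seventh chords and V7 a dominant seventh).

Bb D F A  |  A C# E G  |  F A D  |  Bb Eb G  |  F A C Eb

Bb-D-F-A: root Bb is the tonic; major seventh chord there is I7.
A-C#-E-G: chromatic; A is V of iii, so V7/iii.
F-A-D has root D, degree 3 in Bb major, so iii6.
Bb-Eb-G: root Eb is the subdominant; major triad there is IV64.
F-A-C-Eb has root F, degree 5 in Bb major, so V7.

I7 - V7/iii - iii6 - IV64 - V7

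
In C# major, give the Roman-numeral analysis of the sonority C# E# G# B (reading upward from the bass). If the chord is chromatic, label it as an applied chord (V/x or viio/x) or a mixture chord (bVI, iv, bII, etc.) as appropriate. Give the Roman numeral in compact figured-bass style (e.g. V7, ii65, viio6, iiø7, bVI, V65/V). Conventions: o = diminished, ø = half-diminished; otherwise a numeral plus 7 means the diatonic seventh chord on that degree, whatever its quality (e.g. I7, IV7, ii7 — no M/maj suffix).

V7/IV

The pitches C#-E#-G#-B form a dominant seventh chord rooted on C#.
C# is not a diatonic chord root with this quality in C# major, but it lies a perfect fifth above F# (IV), so the chord functions as an applied dominant of IV.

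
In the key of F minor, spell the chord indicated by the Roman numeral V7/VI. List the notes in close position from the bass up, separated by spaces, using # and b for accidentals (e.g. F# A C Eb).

V7/VI is a secondary dominant — the dominant seventh of VI. VI in F minor is Db, so the applied chord's root is Ab, a perfect fifth above.
Building a dominant seventh chord on Ab gives Ab-C-Eb-Gb.

Ab C Eb Gb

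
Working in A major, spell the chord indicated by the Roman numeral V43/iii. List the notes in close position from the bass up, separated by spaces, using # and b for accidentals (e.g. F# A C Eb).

D# F# G# B#

The slash means an applied dominant: we want the dominant of iii. In A major, iii is C# minor, and its dominant is built on G#.
Building a dominant seventh chord on G# gives G#-B#-D#-F#.
With the 43 figure the chord is in second inversion; from the bass D# upward in close position it reads D#-F#-G#-B#.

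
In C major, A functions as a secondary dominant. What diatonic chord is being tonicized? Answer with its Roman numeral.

The chord is a major triad on A.
A dominant resolves down a perfect fifth: A → D. In C major, D is scale degree 2, i.e. ii.

ii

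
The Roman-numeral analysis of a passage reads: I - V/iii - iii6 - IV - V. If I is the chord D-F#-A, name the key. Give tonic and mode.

The anchor chord is a major triad on D, labeled I.
If D is scale degree 1 and the mode makes that degree carry a major triad, the tonic is D and the mode is major.

D major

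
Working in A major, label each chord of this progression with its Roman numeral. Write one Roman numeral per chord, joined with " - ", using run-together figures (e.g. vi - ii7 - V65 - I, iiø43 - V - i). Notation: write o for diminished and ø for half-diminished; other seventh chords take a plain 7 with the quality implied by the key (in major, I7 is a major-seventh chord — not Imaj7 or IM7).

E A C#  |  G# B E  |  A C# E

I64 - V6 - I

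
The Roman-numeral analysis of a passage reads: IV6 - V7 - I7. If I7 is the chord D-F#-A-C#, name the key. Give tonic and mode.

The anchor chord is a major seventh chord on D, labeled I7.
If D is scale degree 1 and the mode makes that degree carry a major seventh chord, the tonic is D and the mode is major.

D major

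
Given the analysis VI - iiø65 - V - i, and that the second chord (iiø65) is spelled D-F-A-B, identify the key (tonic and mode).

A minor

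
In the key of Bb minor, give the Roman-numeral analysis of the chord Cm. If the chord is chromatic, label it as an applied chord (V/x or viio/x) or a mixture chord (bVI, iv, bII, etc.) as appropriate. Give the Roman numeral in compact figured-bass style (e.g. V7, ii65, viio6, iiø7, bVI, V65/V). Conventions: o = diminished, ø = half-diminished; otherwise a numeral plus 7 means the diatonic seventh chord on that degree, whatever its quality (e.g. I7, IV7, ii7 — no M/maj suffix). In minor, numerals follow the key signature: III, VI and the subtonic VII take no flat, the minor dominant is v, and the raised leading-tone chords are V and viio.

Stacked in thirds the chord is C-Eb-G: a minor triad on C.
C is the second degree of Bb minor. This is the minor supertonic, borrowed from the parallel major (the Dorian ii).

ii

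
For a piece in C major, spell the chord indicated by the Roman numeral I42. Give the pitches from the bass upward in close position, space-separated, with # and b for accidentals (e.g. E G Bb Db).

The numeral's case and figure indicate a major seventh chord. In C major its root, the tonic, is C.
Stacking thirds from C gives C-E-G-B.
The figured bass 42 indicates third inversion, placing the seventh (B) in the bass: B-C-E-G.

B C E G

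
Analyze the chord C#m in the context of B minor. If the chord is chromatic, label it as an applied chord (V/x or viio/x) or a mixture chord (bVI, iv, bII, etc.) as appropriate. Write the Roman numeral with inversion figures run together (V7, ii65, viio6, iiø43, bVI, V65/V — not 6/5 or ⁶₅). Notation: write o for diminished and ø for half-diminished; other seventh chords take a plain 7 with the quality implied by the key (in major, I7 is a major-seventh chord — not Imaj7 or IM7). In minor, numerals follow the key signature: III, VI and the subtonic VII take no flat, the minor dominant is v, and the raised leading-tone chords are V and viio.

ii

The pitches C#-E-G# form a minor triad rooted on C#.
C# is the second degree of B minor. This is the minor supertonic, borrowed from the parallel major (the Dorian ii).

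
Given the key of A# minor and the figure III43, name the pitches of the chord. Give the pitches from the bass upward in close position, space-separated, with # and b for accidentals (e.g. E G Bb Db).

G# B# C# E#

The numeral's case and figure indicate a major seventh chord. In A# minor its root, the third degree, is C#.
Stacking thirds from C# gives C#-E#-G#-B#.
With the 43 figure the chord is in second inversion; from the bass G# upward in close position it reads G#-B#-C#-E#.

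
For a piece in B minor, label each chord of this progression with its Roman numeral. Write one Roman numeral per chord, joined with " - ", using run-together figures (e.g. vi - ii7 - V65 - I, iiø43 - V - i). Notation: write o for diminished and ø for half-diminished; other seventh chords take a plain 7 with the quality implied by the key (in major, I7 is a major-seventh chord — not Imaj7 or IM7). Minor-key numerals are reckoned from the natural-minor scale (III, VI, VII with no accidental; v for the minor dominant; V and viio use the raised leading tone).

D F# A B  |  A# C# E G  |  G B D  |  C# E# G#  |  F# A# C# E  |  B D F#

D-F#-A-B: minor seventh chord on B = scale degree 1 → i65.
A#-C#-E-G: fully diminished seventh chord on A# = scale degree 7 → viio7.
G-B-D has root G, degree 6 in B minor, so VI.
C#-E#-G# is the secondary dominant of V (major triad on C#): V/V.
F#-A#-C#-E: dominant seventh chord on F# = scale degree 5 → V7.
B-D-F#: minor triad on B = scale degree 1 → i.

i65 - viio7 - VI - V/V - V7 - i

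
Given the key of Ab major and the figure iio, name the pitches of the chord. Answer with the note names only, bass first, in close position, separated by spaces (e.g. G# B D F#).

iio is the diminished supertonic triad, borrowed from the parallel minor. In Ab major that root is Bb.
So the chord is Bb-Db-Fb, a diminished triad.

Bb Db Fb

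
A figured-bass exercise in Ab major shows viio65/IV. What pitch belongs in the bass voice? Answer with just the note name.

Eb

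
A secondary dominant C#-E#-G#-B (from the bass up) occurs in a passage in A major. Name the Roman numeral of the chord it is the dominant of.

The chord is a dominant seventh chord on C#.
A dominant resolves down a perfect fifth: C# → F#. In A major, F# is scale degree 6, i.e. vi.

vi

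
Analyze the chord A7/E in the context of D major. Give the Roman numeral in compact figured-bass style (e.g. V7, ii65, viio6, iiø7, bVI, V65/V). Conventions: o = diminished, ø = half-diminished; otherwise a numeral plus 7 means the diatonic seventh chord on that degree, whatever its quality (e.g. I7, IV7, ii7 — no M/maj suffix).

The pitches A-C#-E-G form a dominant seventh chord rooted on A.
In D major, A is the dominant; the diatonic dominant seventh chord there is V7.
With E in the bass the chord is in second inversion, so the figured bass is 43.

V43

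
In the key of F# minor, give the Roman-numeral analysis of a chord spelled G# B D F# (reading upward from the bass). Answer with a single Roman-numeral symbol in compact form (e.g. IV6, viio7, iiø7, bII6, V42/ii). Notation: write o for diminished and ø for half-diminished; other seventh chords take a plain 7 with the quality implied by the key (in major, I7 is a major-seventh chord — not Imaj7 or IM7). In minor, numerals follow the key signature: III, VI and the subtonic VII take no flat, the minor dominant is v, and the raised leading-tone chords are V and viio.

iiø7

The pitches G#-B-D-F# form a half-diminished seventh chord rooted on G#.
In F# minor, G# is the supertonic; the diatonic half-diminished seventh chord there is iiø7.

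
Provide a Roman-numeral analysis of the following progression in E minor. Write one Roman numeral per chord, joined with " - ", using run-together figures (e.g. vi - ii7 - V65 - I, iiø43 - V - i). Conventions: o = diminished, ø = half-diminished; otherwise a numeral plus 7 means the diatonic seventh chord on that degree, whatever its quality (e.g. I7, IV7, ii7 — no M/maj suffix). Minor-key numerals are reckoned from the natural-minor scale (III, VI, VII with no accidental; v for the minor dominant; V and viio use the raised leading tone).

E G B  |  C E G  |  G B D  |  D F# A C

i - VI - III - VII7

E-G-B: root E is the tonic; minor triad there is i.
C-E-G: major triad on C = scale degree 6 → VI.
G-B-D: root G is the mediant; major triad there is III.
D-F#-A-C: dominant seventh chord on D = scale degree 7 → VII7.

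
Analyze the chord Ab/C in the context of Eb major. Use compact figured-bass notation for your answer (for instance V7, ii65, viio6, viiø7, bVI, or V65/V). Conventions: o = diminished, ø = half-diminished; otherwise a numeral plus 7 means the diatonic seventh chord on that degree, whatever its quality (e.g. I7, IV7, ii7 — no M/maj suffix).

The pitches Ab-C-Eb form a major triad rooted on Ab.
Ab is scale degree 4 in Eb major, and a major triad on that degree is written IV.
With C in the bass the chord is in first inversion, so the figured bass is 6.

IV6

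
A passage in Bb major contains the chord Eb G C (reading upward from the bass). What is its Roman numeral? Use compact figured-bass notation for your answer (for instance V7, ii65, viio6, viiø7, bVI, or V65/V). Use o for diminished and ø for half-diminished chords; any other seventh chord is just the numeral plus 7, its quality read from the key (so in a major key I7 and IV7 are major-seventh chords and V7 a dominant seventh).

ii6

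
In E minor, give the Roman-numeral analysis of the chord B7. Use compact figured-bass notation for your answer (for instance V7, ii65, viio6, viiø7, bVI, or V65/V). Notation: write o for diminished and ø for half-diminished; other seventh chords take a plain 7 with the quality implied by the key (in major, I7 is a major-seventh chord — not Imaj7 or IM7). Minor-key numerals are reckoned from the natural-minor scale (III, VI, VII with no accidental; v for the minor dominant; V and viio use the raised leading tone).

The pitches B-D#-F#-A form a dominant seventh chord rooted on B.
In E minor, B is the dominant; the diatonic dominant seventh chord there is V7.

V7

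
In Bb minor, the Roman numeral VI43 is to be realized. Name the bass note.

Db

VI in Bb minor has root Gb; the chord is Gb-Bb-Db-F.
The figure 43 means second inversion — the fifth is in the bass.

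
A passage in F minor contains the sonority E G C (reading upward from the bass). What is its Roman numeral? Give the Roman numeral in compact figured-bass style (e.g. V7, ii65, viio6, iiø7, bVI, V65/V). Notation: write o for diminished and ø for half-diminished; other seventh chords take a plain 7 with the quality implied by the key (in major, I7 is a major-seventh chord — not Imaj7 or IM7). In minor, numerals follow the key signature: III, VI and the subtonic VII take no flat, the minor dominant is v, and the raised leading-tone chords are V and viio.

The pitches C-E-G form a major triad rooted on C.
C is scale degree 5 in F minor, and a major triad on that degree is written V.
With E in the bass the chord is in first inversion, so the figured bass is 6.

V6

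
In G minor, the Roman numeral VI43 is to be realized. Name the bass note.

Bb

VI in G minor has root Eb; the chord is Eb-G-Bb-D.
The figure 43 means second inversion — the fifth is in the bass.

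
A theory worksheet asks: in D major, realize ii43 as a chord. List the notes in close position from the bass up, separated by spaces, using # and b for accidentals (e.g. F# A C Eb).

B D E G

The numeral's case and figure indicate a minor seventh chord. In D major its root, the supertonic, is E.
That chord is spelled E-G-B-D.
With the 43 figure the chord is in second inversion; from the bass B upward in close position it reads B-D-E-G.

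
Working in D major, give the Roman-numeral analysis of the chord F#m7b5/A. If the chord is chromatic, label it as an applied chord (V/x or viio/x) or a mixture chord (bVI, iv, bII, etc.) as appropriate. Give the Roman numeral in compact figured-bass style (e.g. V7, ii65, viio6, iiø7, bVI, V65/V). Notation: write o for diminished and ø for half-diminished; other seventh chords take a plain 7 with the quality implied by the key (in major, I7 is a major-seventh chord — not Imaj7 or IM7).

viiø65/IV

The pitches F#-A-C-E form a half-diminished seventh chord rooted on F#.
F# sits a half step below G (IV in D major); a diminished chord there is the applied leading-tone chord of IV.
With A in the bass the chord is in first inversion, so the figured bass is 65.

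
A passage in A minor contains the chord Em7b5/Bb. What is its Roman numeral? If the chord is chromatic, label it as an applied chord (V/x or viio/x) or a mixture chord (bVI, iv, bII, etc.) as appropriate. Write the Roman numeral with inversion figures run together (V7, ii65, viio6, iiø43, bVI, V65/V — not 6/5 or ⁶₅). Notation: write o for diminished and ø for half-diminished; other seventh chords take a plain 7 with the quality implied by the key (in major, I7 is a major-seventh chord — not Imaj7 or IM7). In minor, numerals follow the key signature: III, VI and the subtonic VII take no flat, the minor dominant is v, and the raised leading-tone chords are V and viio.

viiø43/VI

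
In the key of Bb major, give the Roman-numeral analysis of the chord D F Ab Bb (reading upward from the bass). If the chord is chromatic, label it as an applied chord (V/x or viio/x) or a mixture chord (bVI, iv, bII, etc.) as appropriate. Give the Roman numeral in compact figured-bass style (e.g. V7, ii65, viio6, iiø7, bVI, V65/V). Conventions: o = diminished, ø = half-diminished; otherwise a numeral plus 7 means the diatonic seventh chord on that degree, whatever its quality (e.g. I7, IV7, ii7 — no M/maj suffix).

The pitches Bb-D-F-Ab form a dominant seventh chord rooted on Bb.
Bb is not a diatonic chord root with this quality in Bb major, but it lies a perfect fifth above Eb (IV), so the chord functions as an applied dominant of IV.
With D in the bass the chord is in first inversion, so the figured bass is 65.

V65/IV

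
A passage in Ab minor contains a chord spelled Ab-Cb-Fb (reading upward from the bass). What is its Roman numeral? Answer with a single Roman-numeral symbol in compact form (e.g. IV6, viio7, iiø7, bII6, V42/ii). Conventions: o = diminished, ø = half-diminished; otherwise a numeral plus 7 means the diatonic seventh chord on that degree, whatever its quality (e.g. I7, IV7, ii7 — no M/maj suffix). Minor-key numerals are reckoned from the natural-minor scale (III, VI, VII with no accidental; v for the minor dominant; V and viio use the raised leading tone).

The pitches Fb-Ab-Cb form a major triad rooted on Fb.
In Ab minor, Fb is the submediant; the diatonic major triad there is VI.
With Ab in the bass the chord is in first inversion, so the figured bass is 6.

VI6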